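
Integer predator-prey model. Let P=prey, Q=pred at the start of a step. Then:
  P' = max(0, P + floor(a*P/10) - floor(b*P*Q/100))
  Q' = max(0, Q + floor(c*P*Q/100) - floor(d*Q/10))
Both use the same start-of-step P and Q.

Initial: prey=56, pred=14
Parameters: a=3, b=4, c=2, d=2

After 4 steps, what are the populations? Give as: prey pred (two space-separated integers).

Answer: 0 35

Derivation:
Step 1: prey: 56+16-31=41; pred: 14+15-2=27
Step 2: prey: 41+12-44=9; pred: 27+22-5=44
Step 3: prey: 9+2-15=0; pred: 44+7-8=43
Step 4: prey: 0+0-0=0; pred: 43+0-8=35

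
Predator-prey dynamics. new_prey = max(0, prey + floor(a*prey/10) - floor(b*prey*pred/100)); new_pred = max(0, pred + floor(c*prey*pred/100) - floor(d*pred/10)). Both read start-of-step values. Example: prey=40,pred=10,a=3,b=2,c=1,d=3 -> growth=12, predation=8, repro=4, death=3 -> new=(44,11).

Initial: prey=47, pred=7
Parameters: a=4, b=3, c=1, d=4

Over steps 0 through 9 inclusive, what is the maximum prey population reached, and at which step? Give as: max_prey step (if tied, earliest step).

Step 1: prey: 47+18-9=56; pred: 7+3-2=8
Step 2: prey: 56+22-13=65; pred: 8+4-3=9
Step 3: prey: 65+26-17=74; pred: 9+5-3=11
Step 4: prey: 74+29-24=79; pred: 11+8-4=15
Step 5: prey: 79+31-35=75; pred: 15+11-6=20
Step 6: prey: 75+30-45=60; pred: 20+15-8=27
Step 7: prey: 60+24-48=36; pred: 27+16-10=33
Step 8: prey: 36+14-35=15; pred: 33+11-13=31
Step 9: prey: 15+6-13=8; pred: 31+4-12=23
Max prey = 79 at step 4

Answer: 79 4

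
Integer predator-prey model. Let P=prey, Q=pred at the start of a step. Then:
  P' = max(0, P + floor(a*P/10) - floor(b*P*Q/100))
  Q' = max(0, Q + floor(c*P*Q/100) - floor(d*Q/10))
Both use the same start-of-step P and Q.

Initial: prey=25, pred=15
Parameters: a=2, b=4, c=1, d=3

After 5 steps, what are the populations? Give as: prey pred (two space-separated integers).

Answer: 6 5

Derivation:
Step 1: prey: 25+5-15=15; pred: 15+3-4=14
Step 2: prey: 15+3-8=10; pred: 14+2-4=12
Step 3: prey: 10+2-4=8; pred: 12+1-3=10
Step 4: prey: 8+1-3=6; pred: 10+0-3=7
Step 5: prey: 6+1-1=6; pred: 7+0-2=5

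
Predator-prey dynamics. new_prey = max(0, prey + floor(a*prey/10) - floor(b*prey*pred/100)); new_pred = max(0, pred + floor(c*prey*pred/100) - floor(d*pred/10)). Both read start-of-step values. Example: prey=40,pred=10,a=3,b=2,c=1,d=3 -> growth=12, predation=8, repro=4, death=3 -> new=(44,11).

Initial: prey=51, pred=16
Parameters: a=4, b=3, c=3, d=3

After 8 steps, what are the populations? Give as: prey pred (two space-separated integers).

Step 1: prey: 51+20-24=47; pred: 16+24-4=36
Step 2: prey: 47+18-50=15; pred: 36+50-10=76
Step 3: prey: 15+6-34=0; pred: 76+34-22=88
Step 4: prey: 0+0-0=0; pred: 88+0-26=62
Step 5: prey: 0+0-0=0; pred: 62+0-18=44
Step 6: prey: 0+0-0=0; pred: 44+0-13=31
Step 7: prey: 0+0-0=0; pred: 31+0-9=22
Step 8: prey: 0+0-0=0; pred: 22+0-6=16

Answer: 0 16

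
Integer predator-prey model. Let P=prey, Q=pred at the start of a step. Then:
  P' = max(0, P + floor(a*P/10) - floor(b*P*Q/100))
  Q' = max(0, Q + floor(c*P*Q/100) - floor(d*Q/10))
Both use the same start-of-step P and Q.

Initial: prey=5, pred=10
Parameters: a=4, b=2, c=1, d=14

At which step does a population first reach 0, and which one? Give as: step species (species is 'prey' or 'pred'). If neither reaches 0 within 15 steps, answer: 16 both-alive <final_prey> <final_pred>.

Answer: 1 pred

Derivation:
Step 1: prey: 5+2-1=6; pred: 10+0-14=0
First extinction: pred at step 1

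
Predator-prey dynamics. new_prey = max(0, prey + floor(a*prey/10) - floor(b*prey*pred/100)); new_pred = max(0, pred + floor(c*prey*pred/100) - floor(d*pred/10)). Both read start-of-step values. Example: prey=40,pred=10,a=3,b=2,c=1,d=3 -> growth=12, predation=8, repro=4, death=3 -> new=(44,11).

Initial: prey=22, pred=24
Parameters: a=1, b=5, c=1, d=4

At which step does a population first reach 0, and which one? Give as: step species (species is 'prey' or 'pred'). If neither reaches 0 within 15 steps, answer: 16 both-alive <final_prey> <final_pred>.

Answer: 1 prey

Derivation:
Step 1: prey: 22+2-26=0; pred: 24+5-9=20
First extinction: prey at step 1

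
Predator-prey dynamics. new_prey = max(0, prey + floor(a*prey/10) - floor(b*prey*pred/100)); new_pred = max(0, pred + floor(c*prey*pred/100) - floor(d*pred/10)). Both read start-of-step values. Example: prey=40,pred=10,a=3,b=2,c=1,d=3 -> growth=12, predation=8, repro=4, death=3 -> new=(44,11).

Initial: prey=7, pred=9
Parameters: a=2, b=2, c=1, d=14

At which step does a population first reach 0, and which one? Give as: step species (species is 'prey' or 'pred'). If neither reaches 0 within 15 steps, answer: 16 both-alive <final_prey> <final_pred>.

Answer: 1 pred

Derivation:
Step 1: prey: 7+1-1=7; pred: 9+0-12=0
First extinction: pred at step 1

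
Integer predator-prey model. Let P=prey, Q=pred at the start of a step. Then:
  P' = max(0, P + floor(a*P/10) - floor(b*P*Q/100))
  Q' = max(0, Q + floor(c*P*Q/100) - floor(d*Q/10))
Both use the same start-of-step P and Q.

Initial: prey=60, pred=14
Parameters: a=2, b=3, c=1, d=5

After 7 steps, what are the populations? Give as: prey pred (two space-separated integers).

Step 1: prey: 60+12-25=47; pred: 14+8-7=15
Step 2: prey: 47+9-21=35; pred: 15+7-7=15
Step 3: prey: 35+7-15=27; pred: 15+5-7=13
Step 4: prey: 27+5-10=22; pred: 13+3-6=10
Step 5: prey: 22+4-6=20; pred: 10+2-5=7
Step 6: prey: 20+4-4=20; pred: 7+1-3=5
Step 7: prey: 20+4-3=21; pred: 5+1-2=4

Answer: 21 4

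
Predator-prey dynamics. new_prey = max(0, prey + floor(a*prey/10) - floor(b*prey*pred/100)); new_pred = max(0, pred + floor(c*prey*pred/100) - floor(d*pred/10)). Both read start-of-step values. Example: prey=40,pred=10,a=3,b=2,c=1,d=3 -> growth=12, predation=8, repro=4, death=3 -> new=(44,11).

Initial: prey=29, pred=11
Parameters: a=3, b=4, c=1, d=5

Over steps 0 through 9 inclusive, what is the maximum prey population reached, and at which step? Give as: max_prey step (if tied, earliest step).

Step 1: prey: 29+8-12=25; pred: 11+3-5=9
Step 2: prey: 25+7-9=23; pred: 9+2-4=7
Step 3: prey: 23+6-6=23; pred: 7+1-3=5
Step 4: prey: 23+6-4=25; pred: 5+1-2=4
Step 5: prey: 25+7-4=28; pred: 4+1-2=3
Step 6: prey: 28+8-3=33; pred: 3+0-1=2
Step 7: prey: 33+9-2=40; pred: 2+0-1=1
Step 8: prey: 40+12-1=51; pred: 1+0-0=1
Step 9: prey: 51+15-2=64; pred: 1+0-0=1
Max prey = 64 at step 9

Answer: 64 9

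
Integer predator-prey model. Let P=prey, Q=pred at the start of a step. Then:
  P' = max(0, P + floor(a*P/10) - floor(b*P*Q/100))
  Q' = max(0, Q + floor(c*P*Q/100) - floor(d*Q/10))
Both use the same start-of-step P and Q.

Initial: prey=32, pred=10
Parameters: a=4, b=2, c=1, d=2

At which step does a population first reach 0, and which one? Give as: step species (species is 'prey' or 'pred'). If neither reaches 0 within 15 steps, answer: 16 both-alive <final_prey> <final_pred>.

Answer: 16 both-alive 1 16

Derivation:
Step 1: prey: 32+12-6=38; pred: 10+3-2=11
Step 2: prey: 38+15-8=45; pred: 11+4-2=13
Step 3: prey: 45+18-11=52; pred: 13+5-2=16
Step 4: prey: 52+20-16=56; pred: 16+8-3=21
Step 5: prey: 56+22-23=55; pred: 21+11-4=28
Step 6: prey: 55+22-30=47; pred: 28+15-5=38
Step 7: prey: 47+18-35=30; pred: 38+17-7=48
Step 8: prey: 30+12-28=14; pred: 48+14-9=53
Step 9: prey: 14+5-14=5; pred: 53+7-10=50
Step 10: prey: 5+2-5=2; pred: 50+2-10=42
Step 11: prey: 2+0-1=1; pred: 42+0-8=34
Step 12: prey: 1+0-0=1; pred: 34+0-6=28
Step 13: prey: 1+0-0=1; pred: 28+0-5=23
Step 14: prey: 1+0-0=1; pred: 23+0-4=19
Step 15: prey: 1+0-0=1; pred: 19+0-3=16
No extinction within 15 steps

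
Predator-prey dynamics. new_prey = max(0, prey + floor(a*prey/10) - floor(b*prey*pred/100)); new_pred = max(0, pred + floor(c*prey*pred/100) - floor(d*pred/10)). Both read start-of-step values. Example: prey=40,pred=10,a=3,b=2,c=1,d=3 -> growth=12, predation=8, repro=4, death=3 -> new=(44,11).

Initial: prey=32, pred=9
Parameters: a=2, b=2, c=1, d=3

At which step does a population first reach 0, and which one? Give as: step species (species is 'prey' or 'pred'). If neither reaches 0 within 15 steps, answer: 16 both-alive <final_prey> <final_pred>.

Answer: 16 both-alive 34 10

Derivation:
Step 1: prey: 32+6-5=33; pred: 9+2-2=9
Step 2: prey: 33+6-5=34; pred: 9+2-2=9
Step 3: prey: 34+6-6=34; pred: 9+3-2=10
Step 4: prey: 34+6-6=34; pred: 10+3-3=10
Steps 5-15: state stable at prey=34, pred=10 (no change)
No extinction within 15 steps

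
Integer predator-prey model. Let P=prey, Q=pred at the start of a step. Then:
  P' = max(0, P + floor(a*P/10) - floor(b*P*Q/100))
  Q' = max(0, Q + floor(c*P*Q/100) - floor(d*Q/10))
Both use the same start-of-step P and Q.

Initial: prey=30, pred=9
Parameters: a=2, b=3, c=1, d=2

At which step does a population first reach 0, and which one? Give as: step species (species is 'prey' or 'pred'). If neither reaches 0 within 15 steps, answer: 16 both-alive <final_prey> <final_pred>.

Step 1: prey: 30+6-8=28; pred: 9+2-1=10
Step 2: prey: 28+5-8=25; pred: 10+2-2=10
Step 3: prey: 25+5-7=23; pred: 10+2-2=10
Step 4: prey: 23+4-6=21; pred: 10+2-2=10
Step 5: prey: 21+4-6=19; pred: 10+2-2=10
Step 6: prey: 19+3-5=17; pred: 10+1-2=9
Step 7: prey: 17+3-4=16; pred: 9+1-1=9
Step 8: prey: 16+3-4=15; pred: 9+1-1=9
Step 9: prey: 15+3-4=14; pred: 9+1-1=9
Step 10: prey: 14+2-3=13; pred: 9+1-1=9
Step 11: prey: 13+2-3=12; pred: 9+1-1=9
Step 12: prey: 12+2-3=11; pred: 9+1-1=9
Step 13: prey: 11+2-2=11; pred: 9+0-1=8
Step 14: prey: 11+2-2=11; pred: 8+0-1=7
Step 15: prey: 11+2-2=11; pred: 7+0-1=6
No extinction within 15 steps

Answer: 16 both-alive 11 6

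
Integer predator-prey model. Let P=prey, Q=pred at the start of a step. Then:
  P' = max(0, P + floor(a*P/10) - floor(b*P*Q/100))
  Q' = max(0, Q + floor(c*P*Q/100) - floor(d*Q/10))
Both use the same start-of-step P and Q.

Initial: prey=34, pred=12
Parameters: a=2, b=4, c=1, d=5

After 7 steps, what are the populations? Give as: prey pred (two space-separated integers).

Answer: 24 1

Derivation:
Step 1: prey: 34+6-16=24; pred: 12+4-6=10
Step 2: prey: 24+4-9=19; pred: 10+2-5=7
Step 3: prey: 19+3-5=17; pred: 7+1-3=5
Step 4: prey: 17+3-3=17; pred: 5+0-2=3
Step 5: prey: 17+3-2=18; pred: 3+0-1=2
Step 6: prey: 18+3-1=20; pred: 2+0-1=1
Step 7: prey: 20+4-0=24; pred: 1+0-0=1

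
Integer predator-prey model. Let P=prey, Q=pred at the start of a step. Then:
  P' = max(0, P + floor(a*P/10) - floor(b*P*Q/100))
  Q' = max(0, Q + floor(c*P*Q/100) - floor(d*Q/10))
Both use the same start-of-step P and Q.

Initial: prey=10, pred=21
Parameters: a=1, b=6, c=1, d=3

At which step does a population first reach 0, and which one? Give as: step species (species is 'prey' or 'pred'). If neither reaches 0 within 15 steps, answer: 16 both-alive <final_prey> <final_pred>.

Step 1: prey: 10+1-12=0; pred: 21+2-6=17
First extinction: prey at step 1

Answer: 1 prey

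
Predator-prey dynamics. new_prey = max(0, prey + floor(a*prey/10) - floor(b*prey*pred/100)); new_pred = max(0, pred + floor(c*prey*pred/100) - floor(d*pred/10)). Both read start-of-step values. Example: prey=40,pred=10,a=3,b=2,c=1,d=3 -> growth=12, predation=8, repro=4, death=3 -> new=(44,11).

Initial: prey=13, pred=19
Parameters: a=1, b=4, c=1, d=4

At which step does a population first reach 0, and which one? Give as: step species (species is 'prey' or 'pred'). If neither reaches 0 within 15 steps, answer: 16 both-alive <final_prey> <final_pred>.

Answer: 16 both-alive 2 2

Derivation:
Step 1: prey: 13+1-9=5; pred: 19+2-7=14
Step 2: prey: 5+0-2=3; pred: 14+0-5=9
Step 3: prey: 3+0-1=2; pred: 9+0-3=6
Step 4: prey: 2+0-0=2; pred: 6+0-2=4
Step 5: prey: 2+0-0=2; pred: 4+0-1=3
Step 6: prey: 2+0-0=2; pred: 3+0-1=2
Step 7: prey: 2+0-0=2; pred: 2+0-0=2
Steps 8-15: state stable at prey=2, pred=2 (no change)
No extinction within 15 steps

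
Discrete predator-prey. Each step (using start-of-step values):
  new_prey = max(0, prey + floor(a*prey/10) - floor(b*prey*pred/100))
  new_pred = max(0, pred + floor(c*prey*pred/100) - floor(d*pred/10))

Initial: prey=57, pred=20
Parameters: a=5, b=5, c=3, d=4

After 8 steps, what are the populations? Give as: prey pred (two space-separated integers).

Answer: 0 4

Derivation:
Step 1: prey: 57+28-57=28; pred: 20+34-8=46
Step 2: prey: 28+14-64=0; pred: 46+38-18=66
Step 3: prey: 0+0-0=0; pred: 66+0-26=40
Step 4: prey: 0+0-0=0; pred: 40+0-16=24
Step 5: prey: 0+0-0=0; pred: 24+0-9=15
Step 6: prey: 0+0-0=0; pred: 15+0-6=9
Step 7: prey: 0+0-0=0; pred: 9+0-3=6
Step 8: prey: 0+0-0=0; pred: 6+0-2=4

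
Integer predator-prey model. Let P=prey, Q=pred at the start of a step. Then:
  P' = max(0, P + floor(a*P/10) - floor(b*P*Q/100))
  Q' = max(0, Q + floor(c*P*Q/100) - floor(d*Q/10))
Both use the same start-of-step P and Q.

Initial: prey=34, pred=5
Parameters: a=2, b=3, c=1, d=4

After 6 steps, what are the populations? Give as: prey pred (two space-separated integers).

Answer: 53 4

Derivation:
Step 1: prey: 34+6-5=35; pred: 5+1-2=4
Step 2: prey: 35+7-4=38; pred: 4+1-1=4
Step 3: prey: 38+7-4=41; pred: 4+1-1=4
Step 4: prey: 41+8-4=45; pred: 4+1-1=4
Step 5: prey: 45+9-5=49; pred: 4+1-1=4
Step 6: prey: 49+9-5=53; pred: 4+1-1=4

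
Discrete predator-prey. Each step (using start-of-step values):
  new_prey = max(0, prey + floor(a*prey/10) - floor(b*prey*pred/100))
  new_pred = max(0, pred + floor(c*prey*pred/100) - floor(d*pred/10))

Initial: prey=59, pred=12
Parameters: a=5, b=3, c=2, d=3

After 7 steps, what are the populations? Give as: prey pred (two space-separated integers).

Step 1: prey: 59+29-21=67; pred: 12+14-3=23
Step 2: prey: 67+33-46=54; pred: 23+30-6=47
Step 3: prey: 54+27-76=5; pred: 47+50-14=83
Step 4: prey: 5+2-12=0; pred: 83+8-24=67
Step 5: prey: 0+0-0=0; pred: 67+0-20=47
Step 6: prey: 0+0-0=0; pred: 47+0-14=33
Step 7: prey: 0+0-0=0; pred: 33+0-9=24

Answer: 0 24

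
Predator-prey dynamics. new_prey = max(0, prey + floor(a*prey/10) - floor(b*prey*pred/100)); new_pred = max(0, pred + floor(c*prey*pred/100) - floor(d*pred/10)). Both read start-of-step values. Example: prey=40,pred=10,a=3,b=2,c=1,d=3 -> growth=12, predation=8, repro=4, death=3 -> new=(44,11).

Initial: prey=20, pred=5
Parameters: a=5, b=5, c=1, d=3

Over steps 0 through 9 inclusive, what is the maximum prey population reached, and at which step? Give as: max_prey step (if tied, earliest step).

Answer: 80 7

Derivation:
Step 1: prey: 20+10-5=25; pred: 5+1-1=5
Step 2: prey: 25+12-6=31; pred: 5+1-1=5
Step 3: prey: 31+15-7=39; pred: 5+1-1=5
Step 4: prey: 39+19-9=49; pred: 5+1-1=5
Step 5: prey: 49+24-12=61; pred: 5+2-1=6
Step 6: prey: 61+30-18=73; pred: 6+3-1=8
Step 7: prey: 73+36-29=80; pred: 8+5-2=11
Step 8: prey: 80+40-44=76; pred: 11+8-3=16
Step 9: prey: 76+38-60=54; pred: 16+12-4=24
Max prey = 80 at step 7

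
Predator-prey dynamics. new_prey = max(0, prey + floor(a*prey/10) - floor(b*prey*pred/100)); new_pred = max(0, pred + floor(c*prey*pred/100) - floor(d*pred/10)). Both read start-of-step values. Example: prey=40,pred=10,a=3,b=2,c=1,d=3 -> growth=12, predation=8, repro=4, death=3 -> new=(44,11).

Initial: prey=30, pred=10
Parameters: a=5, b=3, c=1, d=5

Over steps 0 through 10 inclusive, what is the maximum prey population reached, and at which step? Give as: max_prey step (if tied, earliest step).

Answer: 165 7

Derivation:
Step 1: prey: 30+15-9=36; pred: 10+3-5=8
Step 2: prey: 36+18-8=46; pred: 8+2-4=6
Step 3: prey: 46+23-8=61; pred: 6+2-3=5
Step 4: prey: 61+30-9=82; pred: 5+3-2=6
Step 5: prey: 82+41-14=109; pred: 6+4-3=7
Step 6: prey: 109+54-22=141; pred: 7+7-3=11
Step 7: prey: 141+70-46=165; pred: 11+15-5=21
Step 8: prey: 165+82-103=144; pred: 21+34-10=45
Step 9: prey: 144+72-194=22; pred: 45+64-22=87
Step 10: prey: 22+11-57=0; pred: 87+19-43=63
Max prey = 165 at step 7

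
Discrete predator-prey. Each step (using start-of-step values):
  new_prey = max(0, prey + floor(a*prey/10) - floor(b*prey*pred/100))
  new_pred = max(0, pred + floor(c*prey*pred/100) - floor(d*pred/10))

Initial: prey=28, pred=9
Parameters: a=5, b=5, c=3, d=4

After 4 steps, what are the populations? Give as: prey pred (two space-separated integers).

Step 1: prey: 28+14-12=30; pred: 9+7-3=13
Step 2: prey: 30+15-19=26; pred: 13+11-5=19
Step 3: prey: 26+13-24=15; pred: 19+14-7=26
Step 4: prey: 15+7-19=3; pred: 26+11-10=27

Answer: 3 27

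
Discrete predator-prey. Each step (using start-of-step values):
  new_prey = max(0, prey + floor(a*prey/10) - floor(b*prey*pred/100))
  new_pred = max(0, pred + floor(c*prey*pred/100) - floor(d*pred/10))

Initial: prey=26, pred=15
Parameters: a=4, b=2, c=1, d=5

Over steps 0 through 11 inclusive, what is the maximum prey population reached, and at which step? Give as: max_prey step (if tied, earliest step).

Step 1: prey: 26+10-7=29; pred: 15+3-7=11
Step 2: prey: 29+11-6=34; pred: 11+3-5=9
Step 3: prey: 34+13-6=41; pred: 9+3-4=8
Step 4: prey: 41+16-6=51; pred: 8+3-4=7
Step 5: prey: 51+20-7=64; pred: 7+3-3=7
Step 6: prey: 64+25-8=81; pred: 7+4-3=8
Step 7: prey: 81+32-12=101; pred: 8+6-4=10
Step 8: prey: 101+40-20=121; pred: 10+10-5=15
Step 9: prey: 121+48-36=133; pred: 15+18-7=26
Step 10: prey: 133+53-69=117; pred: 26+34-13=47
Step 11: prey: 117+46-109=54; pred: 47+54-23=78
Max prey = 133 at step 9

Answer: 133 9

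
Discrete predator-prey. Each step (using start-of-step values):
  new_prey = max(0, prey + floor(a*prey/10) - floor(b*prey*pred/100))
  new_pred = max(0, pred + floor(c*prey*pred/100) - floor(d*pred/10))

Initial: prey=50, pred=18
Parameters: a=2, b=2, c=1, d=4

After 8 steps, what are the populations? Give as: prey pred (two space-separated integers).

Step 1: prey: 50+10-18=42; pred: 18+9-7=20
Step 2: prey: 42+8-16=34; pred: 20+8-8=20
Step 3: prey: 34+6-13=27; pred: 20+6-8=18
Step 4: prey: 27+5-9=23; pred: 18+4-7=15
Step 5: prey: 23+4-6=21; pred: 15+3-6=12
Step 6: prey: 21+4-5=20; pred: 12+2-4=10
Step 7: prey: 20+4-4=20; pred: 10+2-4=8
Step 8: prey: 20+4-3=21; pred: 8+1-3=6

Answer: 21 6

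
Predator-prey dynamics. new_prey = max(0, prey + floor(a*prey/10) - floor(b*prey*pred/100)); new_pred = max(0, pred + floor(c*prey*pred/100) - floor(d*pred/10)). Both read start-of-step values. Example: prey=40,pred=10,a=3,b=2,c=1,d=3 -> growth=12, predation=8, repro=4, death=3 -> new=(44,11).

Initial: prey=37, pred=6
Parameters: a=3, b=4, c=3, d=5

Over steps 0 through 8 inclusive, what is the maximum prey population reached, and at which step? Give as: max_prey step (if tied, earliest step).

Answer: 40 1

Derivation:
Step 1: prey: 37+11-8=40; pred: 6+6-3=9
Step 2: prey: 40+12-14=38; pred: 9+10-4=15
Step 3: prey: 38+11-22=27; pred: 15+17-7=25
Step 4: prey: 27+8-27=8; pred: 25+20-12=33
Step 5: prey: 8+2-10=0; pred: 33+7-16=24
Step 6: prey: 0+0-0=0; pred: 24+0-12=12
Step 7: prey: 0+0-0=0; pred: 12+0-6=6
Step 8: prey: 0+0-0=0; pred: 6+0-3=3
Max prey = 40 at step 1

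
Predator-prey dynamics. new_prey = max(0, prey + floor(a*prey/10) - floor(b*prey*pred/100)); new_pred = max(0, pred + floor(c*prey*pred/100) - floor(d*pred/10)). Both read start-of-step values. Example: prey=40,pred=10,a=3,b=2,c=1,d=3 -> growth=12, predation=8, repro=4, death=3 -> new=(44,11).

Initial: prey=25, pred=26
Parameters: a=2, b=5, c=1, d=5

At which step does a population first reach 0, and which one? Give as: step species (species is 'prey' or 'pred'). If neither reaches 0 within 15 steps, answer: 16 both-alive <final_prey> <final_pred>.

Step 1: prey: 25+5-32=0; pred: 26+6-13=19
First extinction: prey at step 1

Answer: 1 prey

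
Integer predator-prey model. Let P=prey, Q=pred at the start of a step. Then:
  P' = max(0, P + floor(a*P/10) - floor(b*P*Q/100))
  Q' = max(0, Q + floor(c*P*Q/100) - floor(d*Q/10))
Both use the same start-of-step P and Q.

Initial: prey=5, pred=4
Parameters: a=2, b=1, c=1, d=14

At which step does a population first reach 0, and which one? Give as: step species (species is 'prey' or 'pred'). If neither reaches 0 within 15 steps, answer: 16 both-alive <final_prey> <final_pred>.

Answer: 1 pred

Derivation:
Step 1: prey: 5+1-0=6; pred: 4+0-5=0
First extinction: pred at step 1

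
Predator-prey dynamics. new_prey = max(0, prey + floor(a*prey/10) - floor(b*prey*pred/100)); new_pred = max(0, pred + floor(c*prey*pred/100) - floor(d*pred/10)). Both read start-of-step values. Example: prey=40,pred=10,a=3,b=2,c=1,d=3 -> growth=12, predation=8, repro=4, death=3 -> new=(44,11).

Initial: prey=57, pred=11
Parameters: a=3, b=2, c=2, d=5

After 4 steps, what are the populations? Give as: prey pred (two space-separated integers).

Step 1: prey: 57+17-12=62; pred: 11+12-5=18
Step 2: prey: 62+18-22=58; pred: 18+22-9=31
Step 3: prey: 58+17-35=40; pred: 31+35-15=51
Step 4: prey: 40+12-40=12; pred: 51+40-25=66

Answer: 12 66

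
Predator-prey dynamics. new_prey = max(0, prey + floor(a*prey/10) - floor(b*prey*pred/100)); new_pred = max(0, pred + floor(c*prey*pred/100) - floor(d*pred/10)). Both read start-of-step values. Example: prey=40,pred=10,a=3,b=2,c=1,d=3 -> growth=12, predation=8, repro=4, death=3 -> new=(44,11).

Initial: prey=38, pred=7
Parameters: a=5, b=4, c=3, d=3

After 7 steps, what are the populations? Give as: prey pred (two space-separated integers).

Step 1: prey: 38+19-10=47; pred: 7+7-2=12
Step 2: prey: 47+23-22=48; pred: 12+16-3=25
Step 3: prey: 48+24-48=24; pred: 25+36-7=54
Step 4: prey: 24+12-51=0; pred: 54+38-16=76
Step 5: prey: 0+0-0=0; pred: 76+0-22=54
Step 6: prey: 0+0-0=0; pred: 54+0-16=38
Step 7: prey: 0+0-0=0; pred: 38+0-11=27

Answer: 0 27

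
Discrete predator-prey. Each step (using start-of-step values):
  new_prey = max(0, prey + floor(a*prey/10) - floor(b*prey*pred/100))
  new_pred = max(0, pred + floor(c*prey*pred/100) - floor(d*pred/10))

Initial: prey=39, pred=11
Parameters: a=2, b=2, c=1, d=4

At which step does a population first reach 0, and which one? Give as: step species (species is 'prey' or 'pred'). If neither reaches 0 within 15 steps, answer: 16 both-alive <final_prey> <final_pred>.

Step 1: prey: 39+7-8=38; pred: 11+4-4=11
Step 2: prey: 38+7-8=37; pred: 11+4-4=11
Step 3: prey: 37+7-8=36; pred: 11+4-4=11
Step 4: prey: 36+7-7=36; pred: 11+3-4=10
Step 5: prey: 36+7-7=36; pred: 10+3-4=9
Step 6: prey: 36+7-6=37; pred: 9+3-3=9
Step 7: prey: 37+7-6=38; pred: 9+3-3=9
Step 8: prey: 38+7-6=39; pred: 9+3-3=9
Step 9: prey: 39+7-7=39; pred: 9+3-3=9
Steps 10-15: state stable at prey=39, pred=9 (no change)
No extinction within 15 steps

Answer: 16 both-alive 39 9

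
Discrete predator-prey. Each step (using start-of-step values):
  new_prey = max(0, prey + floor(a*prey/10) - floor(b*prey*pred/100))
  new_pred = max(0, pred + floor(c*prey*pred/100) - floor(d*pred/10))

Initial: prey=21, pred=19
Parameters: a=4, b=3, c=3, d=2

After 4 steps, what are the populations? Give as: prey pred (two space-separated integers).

Answer: 1 36

Derivation:
Step 1: prey: 21+8-11=18; pred: 19+11-3=27
Step 2: prey: 18+7-14=11; pred: 27+14-5=36
Step 3: prey: 11+4-11=4; pred: 36+11-7=40
Step 4: prey: 4+1-4=1; pred: 40+4-8=36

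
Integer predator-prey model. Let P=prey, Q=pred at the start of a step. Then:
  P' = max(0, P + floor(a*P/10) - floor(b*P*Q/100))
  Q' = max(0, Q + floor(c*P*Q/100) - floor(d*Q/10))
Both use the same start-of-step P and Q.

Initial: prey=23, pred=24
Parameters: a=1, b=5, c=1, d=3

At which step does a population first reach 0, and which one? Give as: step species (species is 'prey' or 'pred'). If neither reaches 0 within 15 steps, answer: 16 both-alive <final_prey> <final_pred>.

Answer: 1 prey

Derivation:
Step 1: prey: 23+2-27=0; pred: 24+5-7=22
First extinction: prey at step 1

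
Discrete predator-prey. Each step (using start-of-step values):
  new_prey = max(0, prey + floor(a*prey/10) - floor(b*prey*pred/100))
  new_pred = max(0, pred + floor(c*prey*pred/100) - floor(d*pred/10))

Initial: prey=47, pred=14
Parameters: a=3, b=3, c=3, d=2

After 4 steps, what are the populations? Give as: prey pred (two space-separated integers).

Step 1: prey: 47+14-19=42; pred: 14+19-2=31
Step 2: prey: 42+12-39=15; pred: 31+39-6=64
Step 3: prey: 15+4-28=0; pred: 64+28-12=80
Step 4: prey: 0+0-0=0; pred: 80+0-16=64

Answer: 0 64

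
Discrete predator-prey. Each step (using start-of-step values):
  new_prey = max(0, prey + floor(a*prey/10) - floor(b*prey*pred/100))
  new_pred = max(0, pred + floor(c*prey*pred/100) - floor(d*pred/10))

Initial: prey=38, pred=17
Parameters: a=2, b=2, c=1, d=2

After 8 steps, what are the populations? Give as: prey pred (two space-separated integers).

Step 1: prey: 38+7-12=33; pred: 17+6-3=20
Step 2: prey: 33+6-13=26; pred: 20+6-4=22
Step 3: prey: 26+5-11=20; pred: 22+5-4=23
Step 4: prey: 20+4-9=15; pred: 23+4-4=23
Step 5: prey: 15+3-6=12; pred: 23+3-4=22
Step 6: prey: 12+2-5=9; pred: 22+2-4=20
Step 7: prey: 9+1-3=7; pred: 20+1-4=17
Step 8: prey: 7+1-2=6; pred: 17+1-3=15

Answer: 6 15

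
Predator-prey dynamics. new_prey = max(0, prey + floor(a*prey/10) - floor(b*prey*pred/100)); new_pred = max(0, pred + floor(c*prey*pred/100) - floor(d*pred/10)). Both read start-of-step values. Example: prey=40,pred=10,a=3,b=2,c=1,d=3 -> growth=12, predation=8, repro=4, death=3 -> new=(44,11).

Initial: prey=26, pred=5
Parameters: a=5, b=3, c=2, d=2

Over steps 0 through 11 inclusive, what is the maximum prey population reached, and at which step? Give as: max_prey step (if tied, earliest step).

Answer: 62 4

Derivation:
Step 1: prey: 26+13-3=36; pred: 5+2-1=6
Step 2: prey: 36+18-6=48; pred: 6+4-1=9
Step 3: prey: 48+24-12=60; pred: 9+8-1=16
Step 4: prey: 60+30-28=62; pred: 16+19-3=32
Step 5: prey: 62+31-59=34; pred: 32+39-6=65
Step 6: prey: 34+17-66=0; pred: 65+44-13=96
Step 7: prey: 0+0-0=0; pred: 96+0-19=77
Step 8: prey: 0+0-0=0; pred: 77+0-15=62
Step 9: prey: 0+0-0=0; pred: 62+0-12=50
Step 10: prey: 0+0-0=0; pred: 50+0-10=40
Step 11: prey: 0+0-0=0; pred: 40+0-8=32
Max prey = 62 at step 4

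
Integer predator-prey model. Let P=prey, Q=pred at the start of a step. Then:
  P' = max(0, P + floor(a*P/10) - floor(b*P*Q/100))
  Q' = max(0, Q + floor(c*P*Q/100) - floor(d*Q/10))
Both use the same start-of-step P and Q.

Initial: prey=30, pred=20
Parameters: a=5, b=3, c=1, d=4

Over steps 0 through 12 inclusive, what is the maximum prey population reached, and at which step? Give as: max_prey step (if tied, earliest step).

Step 1: prey: 30+15-18=27; pred: 20+6-8=18
Step 2: prey: 27+13-14=26; pred: 18+4-7=15
Step 3: prey: 26+13-11=28; pred: 15+3-6=12
Step 4: prey: 28+14-10=32; pred: 12+3-4=11
Step 5: prey: 32+16-10=38; pred: 11+3-4=10
Step 6: prey: 38+19-11=46; pred: 10+3-4=9
Step 7: prey: 46+23-12=57; pred: 9+4-3=10
Step 8: prey: 57+28-17=68; pred: 10+5-4=11
Step 9: prey: 68+34-22=80; pred: 11+7-4=14
Step 10: prey: 80+40-33=87; pred: 14+11-5=20
Step 11: prey: 87+43-52=78; pred: 20+17-8=29
Step 12: prey: 78+39-67=50; pred: 29+22-11=40
Max prey = 87 at step 10

Answer: 87 10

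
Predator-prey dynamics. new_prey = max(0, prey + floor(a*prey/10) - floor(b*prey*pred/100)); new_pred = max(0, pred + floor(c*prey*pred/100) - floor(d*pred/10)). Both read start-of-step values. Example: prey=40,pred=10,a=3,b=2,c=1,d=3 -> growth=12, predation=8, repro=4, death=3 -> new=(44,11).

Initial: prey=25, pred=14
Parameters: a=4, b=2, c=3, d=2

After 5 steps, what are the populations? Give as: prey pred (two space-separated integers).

Step 1: prey: 25+10-7=28; pred: 14+10-2=22
Step 2: prey: 28+11-12=27; pred: 22+18-4=36
Step 3: prey: 27+10-19=18; pred: 36+29-7=58
Step 4: prey: 18+7-20=5; pred: 58+31-11=78
Step 5: prey: 5+2-7=0; pred: 78+11-15=74

Answer: 0 74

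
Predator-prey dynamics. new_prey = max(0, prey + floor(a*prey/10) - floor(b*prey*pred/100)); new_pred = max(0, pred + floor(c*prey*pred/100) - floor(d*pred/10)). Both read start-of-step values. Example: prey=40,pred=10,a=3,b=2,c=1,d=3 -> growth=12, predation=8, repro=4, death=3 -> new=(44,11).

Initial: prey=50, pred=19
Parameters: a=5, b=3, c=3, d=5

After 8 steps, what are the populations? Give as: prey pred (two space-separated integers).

Step 1: prey: 50+25-28=47; pred: 19+28-9=38
Step 2: prey: 47+23-53=17; pred: 38+53-19=72
Step 3: prey: 17+8-36=0; pred: 72+36-36=72
Step 4: prey: 0+0-0=0; pred: 72+0-36=36
Step 5: prey: 0+0-0=0; pred: 36+0-18=18
Step 6: prey: 0+0-0=0; pred: 18+0-9=9
Step 7: prey: 0+0-0=0; pred: 9+0-4=5
Step 8: prey: 0+0-0=0; pred: 5+0-2=3

Answer: 0 3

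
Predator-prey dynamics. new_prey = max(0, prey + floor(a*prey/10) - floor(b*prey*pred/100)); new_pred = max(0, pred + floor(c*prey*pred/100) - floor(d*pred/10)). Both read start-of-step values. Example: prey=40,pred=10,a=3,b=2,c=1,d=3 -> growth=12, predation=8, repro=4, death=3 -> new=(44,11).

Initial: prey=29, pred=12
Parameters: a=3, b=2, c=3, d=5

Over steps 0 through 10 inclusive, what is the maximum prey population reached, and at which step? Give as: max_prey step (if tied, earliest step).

Answer: 31 1

Derivation:
Step 1: prey: 29+8-6=31; pred: 12+10-6=16
Step 2: prey: 31+9-9=31; pred: 16+14-8=22
Step 3: prey: 31+9-13=27; pred: 22+20-11=31
Step 4: prey: 27+8-16=19; pred: 31+25-15=41
Step 5: prey: 19+5-15=9; pred: 41+23-20=44
Step 6: prey: 9+2-7=4; pred: 44+11-22=33
Step 7: prey: 4+1-2=3; pred: 33+3-16=20
Step 8: prey: 3+0-1=2; pred: 20+1-10=11
Step 9: prey: 2+0-0=2; pred: 11+0-5=6
Step 10: prey: 2+0-0=2; pred: 6+0-3=3
Max prey = 31 at step 1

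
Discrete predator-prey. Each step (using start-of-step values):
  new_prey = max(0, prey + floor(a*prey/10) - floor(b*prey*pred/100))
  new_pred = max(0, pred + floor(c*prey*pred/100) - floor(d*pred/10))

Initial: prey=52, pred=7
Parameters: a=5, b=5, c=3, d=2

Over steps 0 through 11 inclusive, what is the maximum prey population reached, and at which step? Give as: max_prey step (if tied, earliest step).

Step 1: prey: 52+26-18=60; pred: 7+10-1=16
Step 2: prey: 60+30-48=42; pred: 16+28-3=41
Step 3: prey: 42+21-86=0; pred: 41+51-8=84
Step 4: prey: 0+0-0=0; pred: 84+0-16=68
Step 5: prey: 0+0-0=0; pred: 68+0-13=55
Step 6: prey: 0+0-0=0; pred: 55+0-11=44
Step 7: prey: 0+0-0=0; pred: 44+0-8=36
Step 8: prey: 0+0-0=0; pred: 36+0-7=29
Step 9: prey: 0+0-0=0; pred: 29+0-5=24
Step 10: prey: 0+0-0=0; pred: 24+0-4=20
Step 11: prey: 0+0-0=0; pred: 20+0-4=16
Max prey = 60 at step 1

Answer: 60 1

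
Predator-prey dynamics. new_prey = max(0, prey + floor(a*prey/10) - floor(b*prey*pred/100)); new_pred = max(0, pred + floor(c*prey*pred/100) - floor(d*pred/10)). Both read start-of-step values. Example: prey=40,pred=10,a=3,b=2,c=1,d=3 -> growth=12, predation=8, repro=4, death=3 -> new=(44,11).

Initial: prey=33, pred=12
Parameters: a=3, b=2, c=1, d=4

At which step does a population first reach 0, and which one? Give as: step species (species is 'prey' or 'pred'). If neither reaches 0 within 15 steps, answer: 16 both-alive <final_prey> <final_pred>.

Step 1: prey: 33+9-7=35; pred: 12+3-4=11
Step 2: prey: 35+10-7=38; pred: 11+3-4=10
Step 3: prey: 38+11-7=42; pred: 10+3-4=9
Step 4: prey: 42+12-7=47; pred: 9+3-3=9
Step 5: prey: 47+14-8=53; pred: 9+4-3=10
Step 6: prey: 53+15-10=58; pred: 10+5-4=11
Step 7: prey: 58+17-12=63; pred: 11+6-4=13
Step 8: prey: 63+18-16=65; pred: 13+8-5=16
Step 9: prey: 65+19-20=64; pred: 16+10-6=20
Step 10: prey: 64+19-25=58; pred: 20+12-8=24
Step 11: prey: 58+17-27=48; pred: 24+13-9=28
Step 12: prey: 48+14-26=36; pred: 28+13-11=30
Step 13: prey: 36+10-21=25; pred: 30+10-12=28
Step 14: prey: 25+7-14=18; pred: 28+7-11=24
Step 15: prey: 18+5-8=15; pred: 24+4-9=19
No extinction within 15 steps

Answer: 16 both-alive 15 19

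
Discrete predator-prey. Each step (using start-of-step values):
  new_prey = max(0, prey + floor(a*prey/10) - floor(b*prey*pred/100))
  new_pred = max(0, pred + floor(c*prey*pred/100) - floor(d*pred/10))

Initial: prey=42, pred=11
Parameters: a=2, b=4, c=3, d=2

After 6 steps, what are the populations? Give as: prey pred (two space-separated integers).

Step 1: prey: 42+8-18=32; pred: 11+13-2=22
Step 2: prey: 32+6-28=10; pred: 22+21-4=39
Step 3: prey: 10+2-15=0; pred: 39+11-7=43
Step 4: prey: 0+0-0=0; pred: 43+0-8=35
Step 5: prey: 0+0-0=0; pred: 35+0-7=28
Step 6: prey: 0+0-0=0; pred: 28+0-5=23

Answer: 0 23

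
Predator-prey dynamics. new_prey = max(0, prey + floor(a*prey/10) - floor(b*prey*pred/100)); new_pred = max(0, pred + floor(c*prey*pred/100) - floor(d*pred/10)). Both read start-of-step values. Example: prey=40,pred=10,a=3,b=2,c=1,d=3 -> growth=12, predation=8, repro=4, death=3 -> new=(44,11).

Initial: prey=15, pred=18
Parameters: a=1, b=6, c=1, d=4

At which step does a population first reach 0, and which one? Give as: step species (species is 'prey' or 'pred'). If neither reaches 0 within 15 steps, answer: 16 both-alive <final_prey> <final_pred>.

Step 1: prey: 15+1-16=0; pred: 18+2-7=13
First extinction: prey at step 1

Answer: 1 prey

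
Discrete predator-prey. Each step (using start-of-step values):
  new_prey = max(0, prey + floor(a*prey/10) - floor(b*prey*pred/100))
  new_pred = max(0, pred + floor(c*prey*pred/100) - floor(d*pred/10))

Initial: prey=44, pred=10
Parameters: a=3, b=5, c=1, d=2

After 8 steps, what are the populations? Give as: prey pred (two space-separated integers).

Answer: 2 8

Derivation:
Step 1: prey: 44+13-22=35; pred: 10+4-2=12
Step 2: prey: 35+10-21=24; pred: 12+4-2=14
Step 3: prey: 24+7-16=15; pred: 14+3-2=15
Step 4: prey: 15+4-11=8; pred: 15+2-3=14
Step 5: prey: 8+2-5=5; pred: 14+1-2=13
Step 6: prey: 5+1-3=3; pred: 13+0-2=11
Step 7: prey: 3+0-1=2; pred: 11+0-2=9
Step 8: prey: 2+0-0=2; pred: 9+0-1=8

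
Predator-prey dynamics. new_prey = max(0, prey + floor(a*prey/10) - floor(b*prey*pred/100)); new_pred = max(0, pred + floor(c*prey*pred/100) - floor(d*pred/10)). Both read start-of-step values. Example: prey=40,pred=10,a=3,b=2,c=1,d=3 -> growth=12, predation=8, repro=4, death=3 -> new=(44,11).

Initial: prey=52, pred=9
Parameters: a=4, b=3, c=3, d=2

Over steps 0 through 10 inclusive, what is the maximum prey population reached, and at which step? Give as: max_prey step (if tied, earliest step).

Answer: 58 1

Derivation:
Step 1: prey: 52+20-14=58; pred: 9+14-1=22
Step 2: prey: 58+23-38=43; pred: 22+38-4=56
Step 3: prey: 43+17-72=0; pred: 56+72-11=117
Step 4: prey: 0+0-0=0; pred: 117+0-23=94
Step 5: prey: 0+0-0=0; pred: 94+0-18=76
Step 6: prey: 0+0-0=0; pred: 76+0-15=61
Step 7: prey: 0+0-0=0; pred: 61+0-12=49
Step 8: prey: 0+0-0=0; pred: 49+0-9=40
Step 9: prey: 0+0-0=0; pred: 40+0-8=32
Step 10: prey: 0+0-0=0; pred: 32+0-6=26
Max prey = 58 at step 1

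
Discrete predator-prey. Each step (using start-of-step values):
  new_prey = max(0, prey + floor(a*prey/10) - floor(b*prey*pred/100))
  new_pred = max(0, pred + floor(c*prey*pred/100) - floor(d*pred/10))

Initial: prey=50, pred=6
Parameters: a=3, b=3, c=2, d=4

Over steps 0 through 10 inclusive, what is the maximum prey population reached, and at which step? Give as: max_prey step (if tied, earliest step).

Step 1: prey: 50+15-9=56; pred: 6+6-2=10
Step 2: prey: 56+16-16=56; pred: 10+11-4=17
Step 3: prey: 56+16-28=44; pred: 17+19-6=30
Step 4: prey: 44+13-39=18; pred: 30+26-12=44
Step 5: prey: 18+5-23=0; pred: 44+15-17=42
Step 6: prey: 0+0-0=0; pred: 42+0-16=26
Step 7: prey: 0+0-0=0; pred: 26+0-10=16
Step 8: prey: 0+0-0=0; pred: 16+0-6=10
Step 9: prey: 0+0-0=0; pred: 10+0-4=6
Step 10: prey: 0+0-0=0; pred: 6+0-2=4
Max prey = 56 at step 1

Answer: 56 1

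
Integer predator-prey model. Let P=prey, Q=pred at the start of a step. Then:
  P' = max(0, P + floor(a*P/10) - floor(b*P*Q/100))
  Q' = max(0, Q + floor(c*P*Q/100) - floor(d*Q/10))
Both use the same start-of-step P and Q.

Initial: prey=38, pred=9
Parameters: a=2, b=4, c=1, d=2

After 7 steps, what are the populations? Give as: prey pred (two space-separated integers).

Step 1: prey: 38+7-13=32; pred: 9+3-1=11
Step 2: prey: 32+6-14=24; pred: 11+3-2=12
Step 3: prey: 24+4-11=17; pred: 12+2-2=12
Step 4: prey: 17+3-8=12; pred: 12+2-2=12
Step 5: prey: 12+2-5=9; pred: 12+1-2=11
Step 6: prey: 9+1-3=7; pred: 11+0-2=9
Step 7: prey: 7+1-2=6; pred: 9+0-1=8

Answer: 6 8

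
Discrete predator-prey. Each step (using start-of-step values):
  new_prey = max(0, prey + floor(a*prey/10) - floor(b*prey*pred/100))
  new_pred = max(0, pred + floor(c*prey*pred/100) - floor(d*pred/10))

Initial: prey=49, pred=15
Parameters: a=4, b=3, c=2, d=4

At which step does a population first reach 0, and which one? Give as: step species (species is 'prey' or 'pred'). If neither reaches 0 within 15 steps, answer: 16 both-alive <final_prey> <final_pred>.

Step 1: prey: 49+19-22=46; pred: 15+14-6=23
Step 2: prey: 46+18-31=33; pred: 23+21-9=35
Step 3: prey: 33+13-34=12; pred: 35+23-14=44
Step 4: prey: 12+4-15=1; pred: 44+10-17=37
Step 5: prey: 1+0-1=0; pred: 37+0-14=23
First extinction: prey at step 5

Answer: 5 prey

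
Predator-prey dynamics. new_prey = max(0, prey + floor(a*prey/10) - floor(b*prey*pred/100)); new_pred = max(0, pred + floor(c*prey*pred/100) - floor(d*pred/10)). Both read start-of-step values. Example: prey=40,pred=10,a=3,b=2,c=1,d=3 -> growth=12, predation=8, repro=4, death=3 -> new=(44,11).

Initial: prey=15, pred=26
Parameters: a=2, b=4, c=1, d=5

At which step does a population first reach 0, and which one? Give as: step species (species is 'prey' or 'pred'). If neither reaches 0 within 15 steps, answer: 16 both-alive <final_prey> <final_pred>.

Step 1: prey: 15+3-15=3; pred: 26+3-13=16
Step 2: prey: 3+0-1=2; pred: 16+0-8=8
Step 3: prey: 2+0-0=2; pred: 8+0-4=4
Step 4: prey: 2+0-0=2; pred: 4+0-2=2
Step 5: prey: 2+0-0=2; pred: 2+0-1=1
Step 6: prey: 2+0-0=2; pred: 1+0-0=1
Steps 7-15: state stable at prey=2, pred=1 (no change)
No extinction within 15 steps

Answer: 16 both-alive 2 1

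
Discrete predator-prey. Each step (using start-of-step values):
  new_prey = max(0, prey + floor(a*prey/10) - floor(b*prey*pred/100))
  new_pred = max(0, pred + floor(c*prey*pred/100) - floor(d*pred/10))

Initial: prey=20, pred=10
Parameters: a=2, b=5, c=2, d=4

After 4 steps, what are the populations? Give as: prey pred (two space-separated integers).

Answer: 6 4

Derivation:
Step 1: prey: 20+4-10=14; pred: 10+4-4=10
Step 2: prey: 14+2-7=9; pred: 10+2-4=8
Step 3: prey: 9+1-3=7; pred: 8+1-3=6
Step 4: prey: 7+1-2=6; pred: 6+0-2=4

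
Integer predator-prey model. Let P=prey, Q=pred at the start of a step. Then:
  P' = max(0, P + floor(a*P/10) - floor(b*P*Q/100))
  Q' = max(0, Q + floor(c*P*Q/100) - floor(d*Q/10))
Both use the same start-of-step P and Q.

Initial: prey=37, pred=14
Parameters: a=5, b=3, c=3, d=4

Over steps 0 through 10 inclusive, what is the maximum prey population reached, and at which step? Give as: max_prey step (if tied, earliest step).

Answer: 40 1

Derivation:
Step 1: prey: 37+18-15=40; pred: 14+15-5=24
Step 2: prey: 40+20-28=32; pred: 24+28-9=43
Step 3: prey: 32+16-41=7; pred: 43+41-17=67
Step 4: prey: 7+3-14=0; pred: 67+14-26=55
Step 5: prey: 0+0-0=0; pred: 55+0-22=33
Step 6: prey: 0+0-0=0; pred: 33+0-13=20
Step 7: prey: 0+0-0=0; pred: 20+0-8=12
Step 8: prey: 0+0-0=0; pred: 12+0-4=8
Step 9: prey: 0+0-0=0; pred: 8+0-3=5
Step 10: prey: 0+0-0=0; pred: 5+0-2=3
Max prey = 40 at step 1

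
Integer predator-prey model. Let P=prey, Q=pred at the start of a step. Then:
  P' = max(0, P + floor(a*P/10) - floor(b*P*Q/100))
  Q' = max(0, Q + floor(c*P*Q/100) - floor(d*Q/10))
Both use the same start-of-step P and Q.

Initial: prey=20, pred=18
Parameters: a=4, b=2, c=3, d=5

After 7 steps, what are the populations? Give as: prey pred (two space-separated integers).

Step 1: prey: 20+8-7=21; pred: 18+10-9=19
Step 2: prey: 21+8-7=22; pred: 19+11-9=21
Step 3: prey: 22+8-9=21; pred: 21+13-10=24
Step 4: prey: 21+8-10=19; pred: 24+15-12=27
Step 5: prey: 19+7-10=16; pred: 27+15-13=29
Step 6: prey: 16+6-9=13; pred: 29+13-14=28
Step 7: prey: 13+5-7=11; pred: 28+10-14=24

Answer: 11 24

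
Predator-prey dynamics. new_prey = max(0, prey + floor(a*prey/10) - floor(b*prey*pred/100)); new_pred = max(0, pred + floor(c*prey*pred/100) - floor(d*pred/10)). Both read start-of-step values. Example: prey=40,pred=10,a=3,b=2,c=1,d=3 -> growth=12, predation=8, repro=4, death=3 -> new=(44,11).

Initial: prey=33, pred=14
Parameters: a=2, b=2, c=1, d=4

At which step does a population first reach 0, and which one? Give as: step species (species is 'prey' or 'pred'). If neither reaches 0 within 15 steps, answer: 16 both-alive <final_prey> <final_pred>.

Answer: 16 both-alive 49 8

Derivation:
Step 1: prey: 33+6-9=30; pred: 14+4-5=13
Step 2: prey: 30+6-7=29; pred: 13+3-5=11
Step 3: prey: 29+5-6=28; pred: 11+3-4=10
Step 4: prey: 28+5-5=28; pred: 10+2-4=8
Step 5: prey: 28+5-4=29; pred: 8+2-3=7
Step 6: prey: 29+5-4=30; pred: 7+2-2=7
Step 7: prey: 30+6-4=32; pred: 7+2-2=7
Step 8: prey: 32+6-4=34; pred: 7+2-2=7
Step 9: prey: 34+6-4=36; pred: 7+2-2=7
Step 10: prey: 36+7-5=38; pred: 7+2-2=7
Step 11: prey: 38+7-5=40; pred: 7+2-2=7
Step 12: prey: 40+8-5=43; pred: 7+2-2=7
Step 13: prey: 43+8-6=45; pred: 7+3-2=8
Step 14: prey: 45+9-7=47; pred: 8+3-3=8
Step 15: prey: 47+9-7=49; pred: 8+3-3=8
No extinction within 15 steps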